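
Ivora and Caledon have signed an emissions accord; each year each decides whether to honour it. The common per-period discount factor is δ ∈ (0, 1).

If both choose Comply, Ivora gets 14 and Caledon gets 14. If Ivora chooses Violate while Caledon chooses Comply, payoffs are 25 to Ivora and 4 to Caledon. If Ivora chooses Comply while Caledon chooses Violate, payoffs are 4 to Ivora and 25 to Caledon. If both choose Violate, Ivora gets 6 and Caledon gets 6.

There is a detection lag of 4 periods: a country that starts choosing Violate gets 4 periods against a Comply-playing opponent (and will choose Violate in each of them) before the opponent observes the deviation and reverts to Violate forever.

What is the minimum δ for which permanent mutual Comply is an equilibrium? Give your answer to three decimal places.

The best deviation is to choose Violate for all 4 undetected periods, earning 25 each, then 6 forever once detected.
Deviation value: 25(1−δ^4)/(1−δ) + 6δ^4/(1−δ); cooperation value: 14/(1−δ).
IC: 14 ≥ 25(1−δ^4) + 6δ^4 = 25 − 19δ^4.
So δ^4 ≥ 11/19, giving δ ≥ (11/19)^(1/4) ≈ 0.872.

0.872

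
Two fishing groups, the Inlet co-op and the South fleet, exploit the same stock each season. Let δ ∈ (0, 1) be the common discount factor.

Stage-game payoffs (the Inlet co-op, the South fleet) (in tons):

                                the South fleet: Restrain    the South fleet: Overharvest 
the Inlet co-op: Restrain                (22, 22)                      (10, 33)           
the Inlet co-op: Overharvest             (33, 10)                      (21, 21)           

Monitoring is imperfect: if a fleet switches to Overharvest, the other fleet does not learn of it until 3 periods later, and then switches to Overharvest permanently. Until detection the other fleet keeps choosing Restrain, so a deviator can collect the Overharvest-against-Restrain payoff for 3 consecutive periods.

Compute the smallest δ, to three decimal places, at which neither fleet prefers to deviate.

0.971

The best deviation is to choose Overharvest for all 3 undetected periods, earning 33 each, then 21 forever once detected.
Deviation value: 33(1−δ^3)/(1−δ) + 21δ^3/(1−δ); cooperation value: 22/(1−δ).
IC: 22 ≥ 33(1−δ^3) + 21δ^3 = 33 − 12δ^3.
So δ^3 ≥ 11/12, giving δ ≥ (11/12)^(1/3) ≈ 0.971.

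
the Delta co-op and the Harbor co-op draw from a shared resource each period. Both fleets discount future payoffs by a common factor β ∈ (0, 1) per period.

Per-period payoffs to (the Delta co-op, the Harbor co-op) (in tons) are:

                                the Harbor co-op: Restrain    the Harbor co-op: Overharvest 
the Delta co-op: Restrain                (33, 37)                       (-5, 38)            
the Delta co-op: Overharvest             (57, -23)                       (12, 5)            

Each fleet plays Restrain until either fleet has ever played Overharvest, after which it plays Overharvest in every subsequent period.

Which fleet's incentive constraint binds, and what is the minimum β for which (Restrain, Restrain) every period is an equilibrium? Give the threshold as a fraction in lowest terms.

For the Delta co-op: deviation gain 57−33 = 24, per-period punishment loss 33−12 = 21. IC gives β ≥ 24/45 = 8/15.
For the Harbor co-op: gain 1, loss 32 per period, so β ≥ 1/33.
The tighter constraint is the Delta co-op's, so cooperation needs β ≥ 8/15.

the Delta co-op; β ≥ 8/15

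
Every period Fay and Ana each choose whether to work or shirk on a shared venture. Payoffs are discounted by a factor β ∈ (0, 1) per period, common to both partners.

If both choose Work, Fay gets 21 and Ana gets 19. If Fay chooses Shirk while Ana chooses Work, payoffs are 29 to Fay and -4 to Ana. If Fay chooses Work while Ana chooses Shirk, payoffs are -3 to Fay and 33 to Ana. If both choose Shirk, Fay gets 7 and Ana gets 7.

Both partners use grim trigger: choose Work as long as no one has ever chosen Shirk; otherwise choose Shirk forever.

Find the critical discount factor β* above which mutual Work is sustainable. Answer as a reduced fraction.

7/13

Fay: cooperation gives 21 each period; deviation gives 29 once then 7 forever.
  21/(1−β) ≥ 29 + 7β/(1−β) ⇒ β ≥ 8/22 = 4/11.
Ana: cooperation gives 19 each period; deviation gives 33 once then 7 forever.
  β ≥ 14/26 = 7/13.
Both must hold, so the binding constraint is Ana's: β ≥ 7/13.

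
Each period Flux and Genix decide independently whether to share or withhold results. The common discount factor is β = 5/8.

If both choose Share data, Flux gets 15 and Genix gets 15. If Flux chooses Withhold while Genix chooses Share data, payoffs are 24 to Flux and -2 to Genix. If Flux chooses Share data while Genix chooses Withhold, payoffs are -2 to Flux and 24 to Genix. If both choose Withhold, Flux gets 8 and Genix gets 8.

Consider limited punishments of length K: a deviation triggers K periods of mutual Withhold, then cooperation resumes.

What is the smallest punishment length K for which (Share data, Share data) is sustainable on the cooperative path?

No profitable deviation requires (15−8)(β+…+β^K) ≥ 24−15, i.e. β+…+β^K ≥ 9/7 ≈ 1.2857.
With β = 5/8, the partial sums are K=1: 0.6250, K=2: 1.0156, K=3: 1.2598, K=4: 1.4124.
K = 4 is the first length at which the sum reaches 1.2857.

4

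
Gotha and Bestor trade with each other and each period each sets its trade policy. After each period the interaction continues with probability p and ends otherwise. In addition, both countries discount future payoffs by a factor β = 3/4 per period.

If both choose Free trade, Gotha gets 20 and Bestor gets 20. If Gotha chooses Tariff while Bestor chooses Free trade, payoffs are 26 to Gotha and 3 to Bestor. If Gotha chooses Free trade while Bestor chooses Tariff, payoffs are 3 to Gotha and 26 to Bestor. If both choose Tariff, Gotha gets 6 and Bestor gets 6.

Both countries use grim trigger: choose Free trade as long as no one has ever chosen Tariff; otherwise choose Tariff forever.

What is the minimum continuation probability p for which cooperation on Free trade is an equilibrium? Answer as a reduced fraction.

Expected continuation weight on next period's payoff is β·p = 3/4·p, which plays the role of the discount factor.
Cooperation requires 3/4·p ≥ (26−20)/(26−6) = 3/10, hence p ≥ 2/5.

2/5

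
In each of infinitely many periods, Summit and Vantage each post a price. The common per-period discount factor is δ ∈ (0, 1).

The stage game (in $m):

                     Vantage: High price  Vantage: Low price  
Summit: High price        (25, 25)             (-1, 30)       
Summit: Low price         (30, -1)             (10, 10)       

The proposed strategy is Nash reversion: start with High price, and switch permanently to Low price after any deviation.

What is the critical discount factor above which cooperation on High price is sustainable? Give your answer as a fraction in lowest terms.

1/4

Under grim trigger the critical discount factor is (T−C)/(T−P) with T = 30, C = 25, P = 10.
δ* = (30−25)/(30−10) = 5/20 = 1/4.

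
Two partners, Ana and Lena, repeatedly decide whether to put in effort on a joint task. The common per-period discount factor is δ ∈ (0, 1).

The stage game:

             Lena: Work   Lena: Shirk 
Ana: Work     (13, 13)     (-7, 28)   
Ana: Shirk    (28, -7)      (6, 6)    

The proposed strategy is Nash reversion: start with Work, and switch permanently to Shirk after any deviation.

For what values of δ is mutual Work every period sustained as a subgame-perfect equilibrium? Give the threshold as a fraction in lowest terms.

15/22

13/(1−δ) ≥ 28 + 6δ/(1−δ)
13 ≥ 28 − 22δ
δ ≥ 15/22.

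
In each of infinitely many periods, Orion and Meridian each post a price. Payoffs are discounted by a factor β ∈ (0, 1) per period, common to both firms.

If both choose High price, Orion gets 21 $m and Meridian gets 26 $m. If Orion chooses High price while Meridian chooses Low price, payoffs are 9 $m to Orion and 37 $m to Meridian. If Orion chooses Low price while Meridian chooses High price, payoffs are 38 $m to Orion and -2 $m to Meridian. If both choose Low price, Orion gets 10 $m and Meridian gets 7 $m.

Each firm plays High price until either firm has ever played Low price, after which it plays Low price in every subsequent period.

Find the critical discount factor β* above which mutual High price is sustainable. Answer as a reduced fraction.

17/28

Orion's threshold: (38−21)/(38−10) = 17/28.
Meridian's threshold: (37−26)/(37−7) = 11/30.
17/28 > 11/30, so Orion binds and β* = 17/28.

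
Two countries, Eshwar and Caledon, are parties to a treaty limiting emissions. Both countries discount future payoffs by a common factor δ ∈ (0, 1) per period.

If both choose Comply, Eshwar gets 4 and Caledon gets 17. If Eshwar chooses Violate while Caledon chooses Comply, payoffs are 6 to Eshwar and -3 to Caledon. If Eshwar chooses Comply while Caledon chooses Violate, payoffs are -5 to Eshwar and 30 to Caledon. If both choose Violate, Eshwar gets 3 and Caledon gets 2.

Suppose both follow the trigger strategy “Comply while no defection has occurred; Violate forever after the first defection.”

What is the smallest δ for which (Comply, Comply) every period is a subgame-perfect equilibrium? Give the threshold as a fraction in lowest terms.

Eshwar's threshold: (6−4)/(6−3) = 2/3.
Caledon's threshold: (30−17)/(30−2) = 13/28.
2/3 > 13/28, so Eshwar binds and δ* = 2/3.

2/3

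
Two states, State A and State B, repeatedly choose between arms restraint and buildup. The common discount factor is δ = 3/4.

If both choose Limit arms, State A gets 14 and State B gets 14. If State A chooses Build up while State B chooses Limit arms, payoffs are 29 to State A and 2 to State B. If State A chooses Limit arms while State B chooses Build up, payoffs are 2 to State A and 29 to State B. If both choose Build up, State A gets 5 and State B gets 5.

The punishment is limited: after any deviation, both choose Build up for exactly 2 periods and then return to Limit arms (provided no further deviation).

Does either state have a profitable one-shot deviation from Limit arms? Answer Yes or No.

IC: δ+…+δ^2 ≥ (29−14)/(14−5) = 5/3.
At δ = 3/4: partial sum = 1.3125 < 1.6667. Cooperation not sustainable.

Yes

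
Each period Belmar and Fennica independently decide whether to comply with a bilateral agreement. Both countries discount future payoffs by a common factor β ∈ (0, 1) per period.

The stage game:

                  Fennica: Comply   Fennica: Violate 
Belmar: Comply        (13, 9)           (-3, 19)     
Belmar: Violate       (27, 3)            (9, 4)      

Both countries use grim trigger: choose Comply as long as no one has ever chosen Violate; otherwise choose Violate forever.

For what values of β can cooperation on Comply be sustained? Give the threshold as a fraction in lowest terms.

7/9

Belmar: cooperation gives 13 each period; deviation gives 27 once then 9 forever.
  13/(1−β) ≥ 27 + 9β/(1−β) ⇒ β ≥ 14/18 = 7/9.
Fennica: cooperation gives 9 each period; deviation gives 19 once then 4 forever.
  β ≥ 10/15 = 2/3.
Both must hold, so the binding constraint is Belmar's: β ≥ 7/9.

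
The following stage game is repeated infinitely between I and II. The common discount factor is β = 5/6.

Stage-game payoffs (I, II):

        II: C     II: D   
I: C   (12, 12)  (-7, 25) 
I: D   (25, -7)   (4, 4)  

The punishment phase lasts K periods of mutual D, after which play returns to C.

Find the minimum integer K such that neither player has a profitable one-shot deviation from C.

3

IC: β(1−β^K)/(1−β) ≥ (25−12)/(12−4) = 13/8.
With β = 5/6: need 1 − β^K ≥ 13/8·(1−5/6)/(5/6), i.e. β^K ≤ 0.6750.
Since (5/6)^2 = 0.6944 and (5/6)^3 = 0.5787, the smallest such K is 3.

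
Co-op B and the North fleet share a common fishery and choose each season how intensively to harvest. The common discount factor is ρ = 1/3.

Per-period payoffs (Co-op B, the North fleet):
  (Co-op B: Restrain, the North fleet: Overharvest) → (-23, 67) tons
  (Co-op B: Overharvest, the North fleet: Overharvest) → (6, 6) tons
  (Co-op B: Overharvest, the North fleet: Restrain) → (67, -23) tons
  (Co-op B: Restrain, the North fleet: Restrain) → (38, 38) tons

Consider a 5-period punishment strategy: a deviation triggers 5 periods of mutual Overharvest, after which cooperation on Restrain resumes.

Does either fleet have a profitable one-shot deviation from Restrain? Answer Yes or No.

Yes

A one-shot deviation gives 67 now, then 6 for 5 periods, then back to 38.
Gain from deviating: (67−38) today; loss: (38−6) in each of the next 5 periods.
No-deviation condition: (38−6)(ρ+…+ρ^5) ≥ 67−38, i.e. ρ+…+ρ^5 ≥ 29/32.
At ρ = 1/3: ρ+…+ρ^5 = 0.4979 < 0.9062.
So cooperation is not sustainable.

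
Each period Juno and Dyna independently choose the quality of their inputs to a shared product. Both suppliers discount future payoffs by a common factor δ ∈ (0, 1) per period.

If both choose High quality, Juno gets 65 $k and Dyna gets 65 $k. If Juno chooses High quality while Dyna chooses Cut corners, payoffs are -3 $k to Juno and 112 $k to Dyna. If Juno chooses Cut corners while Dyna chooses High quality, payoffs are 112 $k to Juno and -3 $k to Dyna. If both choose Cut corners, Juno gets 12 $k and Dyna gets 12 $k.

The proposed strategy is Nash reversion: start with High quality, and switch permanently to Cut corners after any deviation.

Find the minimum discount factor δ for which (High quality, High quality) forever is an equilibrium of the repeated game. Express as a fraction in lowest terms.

65/(1−δ) ≥ 112 + 12δ/(1−δ)
65 ≥ 112 − 100δ
δ ≥ 47/100.

47/100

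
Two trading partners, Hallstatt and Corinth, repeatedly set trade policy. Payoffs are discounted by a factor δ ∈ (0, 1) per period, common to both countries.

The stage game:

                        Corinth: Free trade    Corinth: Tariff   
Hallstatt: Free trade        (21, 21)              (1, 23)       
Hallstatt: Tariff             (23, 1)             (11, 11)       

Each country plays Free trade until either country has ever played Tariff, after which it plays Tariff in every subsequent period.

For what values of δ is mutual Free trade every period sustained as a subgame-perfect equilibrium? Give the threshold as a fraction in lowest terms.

1/6

Cooperation forever yields 21 each period: 21/(1−δ).
Deviating yields 23 once, then 11 forever: 23 + 11δ/(1−δ).
No profitable deviation requires 21/(1−δ) ≥ 23 + 11δ/(1−δ).
Multiplying by (1−δ): 21 ≥ 23(1−δ) + 11δ = 23 − 12δ.
So 12δ ≥ 2, i.e. δ ≥ 2/12 = 1/6.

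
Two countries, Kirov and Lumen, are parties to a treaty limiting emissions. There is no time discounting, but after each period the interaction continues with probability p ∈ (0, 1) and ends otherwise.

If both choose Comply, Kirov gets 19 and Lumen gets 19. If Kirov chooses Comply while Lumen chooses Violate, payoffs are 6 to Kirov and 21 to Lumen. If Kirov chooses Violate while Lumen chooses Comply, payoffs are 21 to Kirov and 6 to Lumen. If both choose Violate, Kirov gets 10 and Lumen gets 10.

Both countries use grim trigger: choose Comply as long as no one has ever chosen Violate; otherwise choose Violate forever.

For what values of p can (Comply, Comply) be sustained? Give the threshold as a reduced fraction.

Expected cooperation value is 19 + p·19 + p²·19 + … = 19/(1−p); deviation gives 21 + p·10/(1−p).
19 ≥ 21(1−p) + 10p ⇒ 11p ≥ 2 ⇒ p ≥ 2/11.

2/11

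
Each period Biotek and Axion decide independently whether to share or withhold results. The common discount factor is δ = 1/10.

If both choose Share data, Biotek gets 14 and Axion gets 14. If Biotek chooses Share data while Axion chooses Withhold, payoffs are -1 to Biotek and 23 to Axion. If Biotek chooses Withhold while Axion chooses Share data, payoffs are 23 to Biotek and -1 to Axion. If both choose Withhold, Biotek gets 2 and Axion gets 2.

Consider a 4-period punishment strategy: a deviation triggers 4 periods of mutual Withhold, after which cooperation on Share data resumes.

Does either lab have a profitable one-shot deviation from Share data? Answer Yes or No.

Yes

A one-shot deviation gives 23 now, then 2 for 4 periods, then back to 14.
Gain from deviating: (23−14) today; loss: (14−2) in each of the next 4 periods.
No-deviation condition: (14−2)(δ+…+δ^4) ≥ 23−14, i.e. δ+…+δ^4 ≥ 3/4.
At δ = 1/10: δ+…+δ^4 = 0.1111 < 0.7500.
So cooperation is not sustainable.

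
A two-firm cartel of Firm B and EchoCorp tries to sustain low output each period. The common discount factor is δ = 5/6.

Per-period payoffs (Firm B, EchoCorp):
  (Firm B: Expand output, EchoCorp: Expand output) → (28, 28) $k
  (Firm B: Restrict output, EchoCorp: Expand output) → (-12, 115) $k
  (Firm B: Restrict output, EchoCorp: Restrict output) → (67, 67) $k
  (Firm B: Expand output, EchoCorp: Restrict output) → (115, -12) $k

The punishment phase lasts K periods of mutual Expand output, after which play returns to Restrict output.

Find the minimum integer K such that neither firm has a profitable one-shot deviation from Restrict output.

2

Need Σ_{k=1}^{K} δ^k ≥ (115−67)/(67−28) = 1.2308 at δ = 5/6.
At K = 1 the sum is 0.8333 < 1.2308; at K = 2 it is 1.5278 ≥ 1.2308.
So the minimum punishment length is K = 2.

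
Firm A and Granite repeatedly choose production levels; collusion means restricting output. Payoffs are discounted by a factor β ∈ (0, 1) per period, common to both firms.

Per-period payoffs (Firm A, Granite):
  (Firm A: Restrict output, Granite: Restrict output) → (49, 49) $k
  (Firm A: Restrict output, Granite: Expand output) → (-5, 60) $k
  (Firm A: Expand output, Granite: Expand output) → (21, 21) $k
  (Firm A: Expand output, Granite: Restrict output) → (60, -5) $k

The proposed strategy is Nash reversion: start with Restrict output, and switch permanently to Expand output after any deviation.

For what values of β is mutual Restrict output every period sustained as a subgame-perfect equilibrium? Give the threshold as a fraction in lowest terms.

11/39

One-period gain from deviating is 60 − 49 = 11. The loss is 49 − 21 = 28 in every subsequent period, with present value 28·β/(1−β).
Deviation is unprofitable when 28·β/(1−β) ≥ 11, i.e. β/(1−β) ≥ 11/28.
Equivalently β ≥ 11/(11+28) = 11/39.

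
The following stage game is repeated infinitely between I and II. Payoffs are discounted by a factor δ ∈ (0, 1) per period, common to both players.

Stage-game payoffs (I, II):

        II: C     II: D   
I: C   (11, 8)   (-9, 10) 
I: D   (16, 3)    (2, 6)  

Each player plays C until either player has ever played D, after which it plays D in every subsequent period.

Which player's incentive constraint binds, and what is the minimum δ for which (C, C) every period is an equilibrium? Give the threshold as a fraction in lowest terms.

II; δ ≥ 1/2

I's threshold: (16−11)/(16−2) = 5/14.
II's threshold: (10−8)/(10−6) = 1/2.
5/14 < 1/2, so II binds and δ* = 1/2.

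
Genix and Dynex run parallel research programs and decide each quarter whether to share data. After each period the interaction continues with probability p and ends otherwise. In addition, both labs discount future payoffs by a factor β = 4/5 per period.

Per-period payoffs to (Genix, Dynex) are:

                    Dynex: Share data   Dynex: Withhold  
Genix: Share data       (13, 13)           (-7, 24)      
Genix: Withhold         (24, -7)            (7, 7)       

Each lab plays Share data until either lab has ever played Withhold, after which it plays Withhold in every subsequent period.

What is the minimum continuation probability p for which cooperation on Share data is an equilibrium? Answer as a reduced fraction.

Expected continuation weight on next period's payoff is β·p = 4/5·p, which plays the role of the discount factor.
Cooperation requires 4/5·p ≥ (24−13)/(24−7) = 11/17, hence p ≥ 55/68.

55/68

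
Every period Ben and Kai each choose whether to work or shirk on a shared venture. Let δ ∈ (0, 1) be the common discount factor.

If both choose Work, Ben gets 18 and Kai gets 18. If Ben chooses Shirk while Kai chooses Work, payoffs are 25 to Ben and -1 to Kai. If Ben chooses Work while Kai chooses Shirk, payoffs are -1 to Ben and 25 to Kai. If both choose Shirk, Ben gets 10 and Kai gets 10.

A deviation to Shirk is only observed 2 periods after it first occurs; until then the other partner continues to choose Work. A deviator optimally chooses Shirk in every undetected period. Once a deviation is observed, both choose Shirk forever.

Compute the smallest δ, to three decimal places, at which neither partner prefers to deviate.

Deviating for the 2 undetected periods gains 25−18 = 7 per period over cooperation, then loses 18−10 = 8 per period forever once punishment starts.
Gain: 7(1 + δ + … + δ^1); loss: 8·δ^2/(1−δ).
No profitable deviation ⇔ 7(1−δ^2) ≤ 8·δ^2, i.e. δ^2 ≥ 7/(7+8) = 7/15.
Hence δ ≥ (7/15)^(1/2) ≈ 0.683.

0.683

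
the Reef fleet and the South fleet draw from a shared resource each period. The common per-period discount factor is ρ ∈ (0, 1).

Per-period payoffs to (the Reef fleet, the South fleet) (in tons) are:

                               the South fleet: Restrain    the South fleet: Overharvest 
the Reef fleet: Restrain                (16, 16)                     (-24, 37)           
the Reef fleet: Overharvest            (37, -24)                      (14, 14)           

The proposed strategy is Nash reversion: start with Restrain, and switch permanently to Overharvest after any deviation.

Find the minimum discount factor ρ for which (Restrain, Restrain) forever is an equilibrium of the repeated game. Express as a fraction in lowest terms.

21/23

16/(1−ρ) ≥ 37 + 14ρ/(1−ρ)
16 ≥ 37 − 23ρ
ρ ≥ 21/23.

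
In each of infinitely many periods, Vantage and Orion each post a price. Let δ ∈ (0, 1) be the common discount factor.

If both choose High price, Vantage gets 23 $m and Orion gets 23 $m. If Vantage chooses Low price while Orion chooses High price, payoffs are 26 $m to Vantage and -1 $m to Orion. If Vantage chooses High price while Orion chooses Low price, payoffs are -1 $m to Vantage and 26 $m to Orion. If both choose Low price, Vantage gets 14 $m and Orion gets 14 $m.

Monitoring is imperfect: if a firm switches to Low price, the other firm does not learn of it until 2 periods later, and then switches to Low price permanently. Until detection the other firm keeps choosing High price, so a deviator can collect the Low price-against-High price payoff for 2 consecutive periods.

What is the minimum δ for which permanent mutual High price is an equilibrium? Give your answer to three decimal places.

A deviator earns 26 for 2 periods, then 14 forever; cooperating earns 23 forever. Multiplying the IC by (1−δ):
23 ≥ 26(1−δ^2) + 14δ^2, so 12·δ^2 ≥ 3 and δ^2 ≥ 1/4.
δ ≥ (1/4)^(1/2) ≈ 0.500.

0.500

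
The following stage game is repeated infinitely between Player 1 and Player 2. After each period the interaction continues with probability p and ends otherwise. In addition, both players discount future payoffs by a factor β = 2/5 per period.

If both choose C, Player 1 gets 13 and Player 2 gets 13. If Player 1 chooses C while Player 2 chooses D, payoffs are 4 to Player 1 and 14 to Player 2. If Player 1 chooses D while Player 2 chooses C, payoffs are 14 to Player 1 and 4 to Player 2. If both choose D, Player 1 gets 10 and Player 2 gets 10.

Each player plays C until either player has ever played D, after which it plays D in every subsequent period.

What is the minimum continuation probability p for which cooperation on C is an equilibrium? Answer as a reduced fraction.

5/8

Expected continuation weight on next period's payoff is β·p = 2/5·p, which plays the role of the discount factor.
Cooperation requires 2/5·p ≥ (14−13)/(14−10) = 1/4, hence p ≥ 5/8.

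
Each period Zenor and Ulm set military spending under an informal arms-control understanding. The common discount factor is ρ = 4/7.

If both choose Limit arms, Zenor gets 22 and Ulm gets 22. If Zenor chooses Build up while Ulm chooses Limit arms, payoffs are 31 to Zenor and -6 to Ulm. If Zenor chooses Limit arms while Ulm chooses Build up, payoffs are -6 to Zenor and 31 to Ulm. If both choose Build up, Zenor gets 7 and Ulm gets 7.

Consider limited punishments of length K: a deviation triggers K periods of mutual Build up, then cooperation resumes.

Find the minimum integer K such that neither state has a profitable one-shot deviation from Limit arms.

2

IC: ρ(1−ρ^K)/(1−ρ) ≥ (31−22)/(22−7) = 3/5.
With ρ = 4/7: need 1 − ρ^K ≥ 3/5·(1−4/7)/(4/7), i.e. ρ^K ≤ 0.5500.
Since (4/7)^1 = 0.5714 and (4/7)^2 = 0.3265, the smallest such K is 2.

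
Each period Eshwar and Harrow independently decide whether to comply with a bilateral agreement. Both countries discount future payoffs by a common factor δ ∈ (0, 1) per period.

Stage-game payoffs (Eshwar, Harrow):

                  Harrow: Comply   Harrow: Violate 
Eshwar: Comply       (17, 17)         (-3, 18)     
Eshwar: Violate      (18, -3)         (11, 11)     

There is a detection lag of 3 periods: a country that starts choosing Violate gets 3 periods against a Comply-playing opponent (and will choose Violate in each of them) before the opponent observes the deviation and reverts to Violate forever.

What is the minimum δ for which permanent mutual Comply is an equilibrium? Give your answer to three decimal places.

0.523

Deviating for the 3 undetected periods gains 18−17 = 1 per period over cooperation, then loses 17−11 = 6 per period forever once punishment starts.
Gain: 1(1 + δ + … + δ^2); loss: 6·δ^3/(1−δ).
No profitable deviation ⇔ 1(1−δ^3) ≤ 6·δ^3, i.e. δ^3 ≥ 1/(1+6) = 1/7.
Hence δ ≥ (1/7)^(1/3) ≈ 0.523.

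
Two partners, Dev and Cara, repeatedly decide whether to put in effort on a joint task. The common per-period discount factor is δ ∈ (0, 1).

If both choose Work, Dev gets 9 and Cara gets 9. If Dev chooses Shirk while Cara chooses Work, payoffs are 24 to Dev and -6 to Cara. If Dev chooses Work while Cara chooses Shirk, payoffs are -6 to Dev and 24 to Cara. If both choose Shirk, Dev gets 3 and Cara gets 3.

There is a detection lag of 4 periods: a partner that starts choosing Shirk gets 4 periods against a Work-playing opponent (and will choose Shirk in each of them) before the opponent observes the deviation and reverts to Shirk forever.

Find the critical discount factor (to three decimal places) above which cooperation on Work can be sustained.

0.919

The best deviation is to choose Shirk for all 4 undetected periods, earning 24 each, then 3 forever once detected.
Deviation value: 24(1−δ^4)/(1−δ) + 3δ^4/(1−δ); cooperation value: 9/(1−δ).
IC: 9 ≥ 24(1−δ^4) + 3δ^4 = 24 − 21δ^4.
So δ^4 ≥ 15/21 = 5/7, giving δ ≥ (5/7)^(1/4) ≈ 0.919.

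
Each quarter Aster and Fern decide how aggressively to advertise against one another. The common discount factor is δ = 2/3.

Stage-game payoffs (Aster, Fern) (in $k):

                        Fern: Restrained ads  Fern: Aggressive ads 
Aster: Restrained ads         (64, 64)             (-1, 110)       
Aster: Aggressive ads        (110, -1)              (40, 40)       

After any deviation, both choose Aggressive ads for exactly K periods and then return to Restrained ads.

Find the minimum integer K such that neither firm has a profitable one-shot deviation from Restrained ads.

IC: δ(1−δ^K)/(1−δ) ≥ (110−64)/(64−40) = 23/12.
With δ = 2/3: need 1 − δ^K ≥ 23/12·(1−2/3)/(2/3), i.e. δ^K ≤ 0.0417.
Since (2/3)^7 = 0.0585 and (2/3)^8 = 0.0390, the smallest such K is 8.

8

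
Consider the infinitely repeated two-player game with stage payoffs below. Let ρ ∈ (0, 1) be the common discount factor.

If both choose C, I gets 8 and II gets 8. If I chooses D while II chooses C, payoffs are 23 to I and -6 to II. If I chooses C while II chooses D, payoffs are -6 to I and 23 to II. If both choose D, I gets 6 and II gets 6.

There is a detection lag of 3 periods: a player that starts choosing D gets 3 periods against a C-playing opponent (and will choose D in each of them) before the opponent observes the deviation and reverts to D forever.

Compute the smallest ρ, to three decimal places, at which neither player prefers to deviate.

0.959

Deviating for the 3 undetected periods gains 23−8 = 15 per period over cooperation, then loses 8−6 = 2 per period forever once punishment starts.
Gain: 15(1 + ρ + … + ρ^2); loss: 2·ρ^3/(1−ρ).
No profitable deviation ⇔ 15(1−ρ^3) ≤ 2·ρ^3, i.e. ρ^3 ≥ 15/(15+2) = 15/17.
Hence ρ ≥ (15/17)^(1/3) ≈ 0.959.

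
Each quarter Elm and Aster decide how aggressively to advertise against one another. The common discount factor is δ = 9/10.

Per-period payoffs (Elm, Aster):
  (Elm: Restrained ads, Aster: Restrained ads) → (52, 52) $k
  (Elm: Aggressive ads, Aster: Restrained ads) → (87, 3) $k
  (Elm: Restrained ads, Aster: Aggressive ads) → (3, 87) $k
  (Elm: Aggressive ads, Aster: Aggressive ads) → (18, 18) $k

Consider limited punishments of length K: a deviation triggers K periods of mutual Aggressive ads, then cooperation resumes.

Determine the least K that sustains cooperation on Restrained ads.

2

IC: δ(1−δ^K)/(1−δ) ≥ (87−52)/(52−18) = 35/34.
With δ = 9/10: need 1 − δ^K ≥ 35/34·(1−9/10)/(9/10), i.e. δ^K ≤ 0.8856.
Since (9/10)^1 = 0.9000 and (9/10)^2 = 0.8100, the smallest such K is 2.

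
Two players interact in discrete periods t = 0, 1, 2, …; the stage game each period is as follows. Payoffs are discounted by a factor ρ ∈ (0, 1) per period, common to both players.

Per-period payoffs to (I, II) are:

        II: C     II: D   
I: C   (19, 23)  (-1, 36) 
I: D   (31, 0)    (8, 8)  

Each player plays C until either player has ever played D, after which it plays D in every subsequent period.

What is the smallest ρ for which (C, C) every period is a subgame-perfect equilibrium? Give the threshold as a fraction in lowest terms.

12/23

For I: deviation gain 31−19 = 12, per-period punishment loss 19−8 = 11. IC gives ρ ≥ 12/23.
For II: gain 13, loss 15 per period, so ρ ≥ 13/28.
The tighter constraint is I's, so cooperation needs ρ ≥ 12/23.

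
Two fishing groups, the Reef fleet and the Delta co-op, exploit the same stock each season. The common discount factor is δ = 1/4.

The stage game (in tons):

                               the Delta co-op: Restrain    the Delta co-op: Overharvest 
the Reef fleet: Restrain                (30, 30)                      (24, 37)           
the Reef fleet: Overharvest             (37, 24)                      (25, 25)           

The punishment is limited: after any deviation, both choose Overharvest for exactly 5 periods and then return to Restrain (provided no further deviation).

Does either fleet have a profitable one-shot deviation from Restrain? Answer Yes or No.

Yes

IC: δ+…+δ^5 ≥ (37−30)/(30−25) = 7/5.
At δ = 1/4: partial sum = 0.3330 < 1.4000. Cooperation not sustainable.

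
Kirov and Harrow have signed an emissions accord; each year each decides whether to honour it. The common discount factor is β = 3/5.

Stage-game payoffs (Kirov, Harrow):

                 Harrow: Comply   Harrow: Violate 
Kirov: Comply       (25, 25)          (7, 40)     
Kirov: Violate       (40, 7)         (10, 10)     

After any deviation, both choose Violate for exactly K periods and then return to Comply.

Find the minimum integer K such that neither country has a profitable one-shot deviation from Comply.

IC: β(1−β^K)/(1−β) ≥ (40−25)/(25−10) = 1.
With β = 3/5: need 1 − β^K ≥ 1·(1−3/5)/(3/5), i.e. β^K ≤ 0.3333.
Since (3/5)^2 = 0.3600 and (3/5)^3 = 0.2160, the smallest such K is 3.

3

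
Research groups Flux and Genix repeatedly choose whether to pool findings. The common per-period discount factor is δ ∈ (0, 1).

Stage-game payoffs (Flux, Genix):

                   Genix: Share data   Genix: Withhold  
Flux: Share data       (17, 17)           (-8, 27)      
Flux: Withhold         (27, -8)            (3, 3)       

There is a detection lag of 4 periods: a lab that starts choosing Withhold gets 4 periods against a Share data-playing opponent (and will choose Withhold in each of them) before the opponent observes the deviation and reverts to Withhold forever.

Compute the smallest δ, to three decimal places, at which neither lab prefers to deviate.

Deviating for the 4 undetected periods gains 27−17 = 10 per period over cooperation, then loses 17−3 = 14 per period forever once punishment starts.
Gain: 10(1 + δ + … + δ^3); loss: 14·δ^4/(1−δ).
No profitable deviation ⇔ 10(1−δ^4) ≤ 14·δ^4, i.e. δ^4 ≥ 10/(10+14) = 5/12.
Hence δ ≥ (5/12)^(1/4) ≈ 0.803.

0.803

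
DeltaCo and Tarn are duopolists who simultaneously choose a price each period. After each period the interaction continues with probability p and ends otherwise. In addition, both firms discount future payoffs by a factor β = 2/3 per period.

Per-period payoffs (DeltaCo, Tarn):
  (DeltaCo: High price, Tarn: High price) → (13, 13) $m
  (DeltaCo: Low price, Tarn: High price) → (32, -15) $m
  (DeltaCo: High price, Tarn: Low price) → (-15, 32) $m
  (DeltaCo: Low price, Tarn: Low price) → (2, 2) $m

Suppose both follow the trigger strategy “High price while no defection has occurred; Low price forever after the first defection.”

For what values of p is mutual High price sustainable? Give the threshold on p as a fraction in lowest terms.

With continuation probability p and discount β, the effective per-period discount factor is βp.
Grim-trigger IC: βp ≥ (32−13)/(32−2) = 19/30.
So p ≥ (19/30)/(2/3) = 19/20.

19/20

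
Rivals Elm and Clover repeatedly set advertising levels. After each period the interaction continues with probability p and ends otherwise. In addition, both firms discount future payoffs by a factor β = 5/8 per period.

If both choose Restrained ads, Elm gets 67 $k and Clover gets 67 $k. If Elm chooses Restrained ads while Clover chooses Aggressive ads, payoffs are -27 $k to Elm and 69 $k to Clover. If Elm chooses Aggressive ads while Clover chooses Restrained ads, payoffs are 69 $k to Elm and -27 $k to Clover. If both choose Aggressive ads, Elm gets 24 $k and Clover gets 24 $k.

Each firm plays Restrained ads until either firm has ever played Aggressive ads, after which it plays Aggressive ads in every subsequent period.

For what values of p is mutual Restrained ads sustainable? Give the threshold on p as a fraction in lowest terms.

With continuation probability p and discount β, the effective per-period discount factor is βp.
Grim-trigger IC: βp ≥ (69−67)/(69−24) = 2/45.
So p ≥ (2/45)/(5/8) = 16/225.

16/225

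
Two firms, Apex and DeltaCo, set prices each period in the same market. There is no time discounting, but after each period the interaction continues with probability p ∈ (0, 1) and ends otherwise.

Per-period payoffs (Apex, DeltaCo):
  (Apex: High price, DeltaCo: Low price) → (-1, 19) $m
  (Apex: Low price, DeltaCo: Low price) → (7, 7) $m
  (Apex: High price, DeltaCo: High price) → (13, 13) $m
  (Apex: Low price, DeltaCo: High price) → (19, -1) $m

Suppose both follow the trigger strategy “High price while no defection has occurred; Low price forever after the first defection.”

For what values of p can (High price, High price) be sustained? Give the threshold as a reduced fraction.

1/2

With no time discounting, the continuation probability p plays the role of the discount factor.
Grim-trigger IC: 13/(1−p) ≥ 19 + 7p/(1−p) ⇒ p ≥ (19−13)/(19−7) = 1/2.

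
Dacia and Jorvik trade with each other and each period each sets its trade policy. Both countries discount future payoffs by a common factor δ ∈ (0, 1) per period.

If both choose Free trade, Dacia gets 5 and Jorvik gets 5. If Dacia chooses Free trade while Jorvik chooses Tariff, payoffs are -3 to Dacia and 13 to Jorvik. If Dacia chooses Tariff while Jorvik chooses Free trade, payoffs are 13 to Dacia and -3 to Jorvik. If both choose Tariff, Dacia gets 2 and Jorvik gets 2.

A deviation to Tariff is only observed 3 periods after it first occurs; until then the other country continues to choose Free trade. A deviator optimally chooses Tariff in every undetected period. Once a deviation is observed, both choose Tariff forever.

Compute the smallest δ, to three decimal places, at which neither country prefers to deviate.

Deviating for the 3 undetected periods gains 13−5 = 8 per period over cooperation, then loses 5−2 = 3 per period forever once punishment starts.
Gain: 8(1 + δ + … + δ^2); loss: 3·δ^3/(1−δ).
No profitable deviation ⇔ 8(1−δ^3) ≤ 3·δ^3, i.e. δ^3 ≥ 8/(8+3) = 8/11.
Hence δ ≥ (8/11)^(1/3) ≈ 0.899.

0.899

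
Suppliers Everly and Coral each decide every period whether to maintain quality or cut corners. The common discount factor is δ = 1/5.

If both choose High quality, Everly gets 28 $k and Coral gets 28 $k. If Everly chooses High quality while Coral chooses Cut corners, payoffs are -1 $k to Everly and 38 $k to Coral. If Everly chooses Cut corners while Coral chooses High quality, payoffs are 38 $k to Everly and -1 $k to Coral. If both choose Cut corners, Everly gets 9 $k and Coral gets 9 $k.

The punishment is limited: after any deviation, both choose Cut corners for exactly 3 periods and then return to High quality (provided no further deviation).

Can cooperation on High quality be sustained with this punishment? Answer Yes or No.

No

A one-shot deviation gives 38 now, then 9 for 3 periods, then back to 28.
Gain from deviating: (38−28) today; loss: (28−9) in each of the next 3 periods.
No-deviation condition: (28−9)(δ+…+δ^3) ≥ 38−28, i.e. δ+…+δ^3 ≥ 10/19.
At δ = 1/5: δ+…+δ^3 = 0.2480 < 0.5263.
So cooperation is not sustainable.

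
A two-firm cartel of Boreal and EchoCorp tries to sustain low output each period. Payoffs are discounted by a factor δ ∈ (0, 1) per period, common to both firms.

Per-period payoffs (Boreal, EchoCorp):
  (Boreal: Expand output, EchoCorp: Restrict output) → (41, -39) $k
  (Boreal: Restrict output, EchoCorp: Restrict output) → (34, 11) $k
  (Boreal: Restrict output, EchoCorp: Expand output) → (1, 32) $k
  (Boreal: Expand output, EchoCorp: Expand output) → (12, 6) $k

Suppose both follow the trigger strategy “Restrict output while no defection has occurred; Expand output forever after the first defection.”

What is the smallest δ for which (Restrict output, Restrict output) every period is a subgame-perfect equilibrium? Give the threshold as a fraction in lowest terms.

21/26

Boreal's threshold: (41−34)/(41−12) = 7/29.
EchoCorp's threshold: (32−11)/(32−6) = 21/26.
7/29 < 21/26, so EchoCorp binds and δ* = 21/26.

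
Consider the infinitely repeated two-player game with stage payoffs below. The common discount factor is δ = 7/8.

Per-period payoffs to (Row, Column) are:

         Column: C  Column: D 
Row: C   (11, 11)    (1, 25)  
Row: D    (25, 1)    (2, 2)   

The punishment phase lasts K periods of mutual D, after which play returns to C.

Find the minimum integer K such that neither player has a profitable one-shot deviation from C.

2

No profitable deviation requires (11−2)(δ+…+δ^K) ≥ 25−11, i.e. δ+…+δ^K ≥ 14/9 ≈ 1.5556.
With δ = 7/8, the partial sums are K=1: 0.8750, K=2: 1.6406.
K = 2 is the first length at which the sum reaches 1.5556.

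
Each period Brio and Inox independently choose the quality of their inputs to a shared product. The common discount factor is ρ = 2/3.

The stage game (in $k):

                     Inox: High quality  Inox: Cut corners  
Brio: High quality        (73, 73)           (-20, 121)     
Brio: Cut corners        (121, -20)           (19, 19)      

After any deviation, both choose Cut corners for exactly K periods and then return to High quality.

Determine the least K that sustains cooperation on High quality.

2

No profitable deviation requires (73−19)(ρ+…+ρ^K) ≥ 121−73, i.e. ρ+…+ρ^K ≥ 8/9 ≈ 0.8889.
With ρ = 2/3, the partial sums are K=1: 0.6667, K=2: 1.1111.
K = 2 is the first length at which the sum reaches 0.8889.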